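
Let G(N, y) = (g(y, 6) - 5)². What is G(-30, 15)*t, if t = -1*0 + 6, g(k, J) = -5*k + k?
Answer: 25350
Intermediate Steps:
g(k, J) = -4*k
t = 6 (t = 0 + 6 = 6)
G(N, y) = (-5 - 4*y)² (G(N, y) = (-4*y - 5)² = (-5 - 4*y)²)
G(-30, 15)*t = (5 + 4*15)²*6 = (5 + 60)²*6 = 65²*6 = 4225*6 = 25350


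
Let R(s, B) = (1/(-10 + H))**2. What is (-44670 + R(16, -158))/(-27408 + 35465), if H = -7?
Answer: -12909629/2328473 ≈ -5.5443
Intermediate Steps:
R(s, B) = 1/289 (R(s, B) = (1/(-10 - 7))**2 = (1/(-17))**2 = (-1/17)**2 = 1/289)
(-44670 + R(16, -158))/(-27408 + 35465) = (-44670 + 1/289)/(-27408 + 35465) = -12909629/289/8057 = -12909629/289*1/8057 = -12909629/2328473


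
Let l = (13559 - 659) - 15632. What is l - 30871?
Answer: -33603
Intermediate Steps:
l = -2732 (l = 12900 - 15632 = -2732)
l - 30871 = -2732 - 30871 = -33603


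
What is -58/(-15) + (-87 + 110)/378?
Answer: 7423/1890 ≈ 3.9275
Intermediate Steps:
-58/(-15) + (-87 + 110)/378 = -58*(-1/15) + 23*(1/378) = 58/15 + 23/378 = 7423/1890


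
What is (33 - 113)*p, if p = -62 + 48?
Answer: 1120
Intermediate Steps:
p = -14
(33 - 113)*p = (33 - 113)*(-14) = -80*(-14) = 1120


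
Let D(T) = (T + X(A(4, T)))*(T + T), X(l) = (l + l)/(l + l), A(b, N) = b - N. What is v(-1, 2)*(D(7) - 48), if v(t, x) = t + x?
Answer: 64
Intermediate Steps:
X(l) = 1 (X(l) = (2*l)/((2*l)) = (2*l)*(1/(2*l)) = 1)
D(T) = 2*T*(1 + T) (D(T) = (T + 1)*(T + T) = (1 + T)*(2*T) = 2*T*(1 + T))
v(-1, 2)*(D(7) - 48) = (-1 + 2)*(2*7*(1 + 7) - 48) = 1*(2*7*8 - 48) = 1*(112 - 48) = 1*64 = 64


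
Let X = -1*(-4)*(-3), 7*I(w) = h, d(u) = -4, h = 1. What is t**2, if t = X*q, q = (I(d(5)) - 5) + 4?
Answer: 5184/49 ≈ 105.80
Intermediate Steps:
I(w) = 1/7 (I(w) = (1/7)*1 = 1/7)
q = -6/7 (q = (1/7 - 5) + 4 = -34/7 + 4 = -6/7 ≈ -0.85714)
X = -12 (X = 4*(-3) = -12)
t = 72/7 (t = -12*(-6/7) = 72/7 ≈ 10.286)
t**2 = (72/7)**2 = 5184/49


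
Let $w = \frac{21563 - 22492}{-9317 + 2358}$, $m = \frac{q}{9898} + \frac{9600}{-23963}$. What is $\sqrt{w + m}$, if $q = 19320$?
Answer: $\frac{\sqrt{23418557981685355033531}}{117898271519} \approx 1.298$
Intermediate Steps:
$m = \frac{26281740}{16941841}$ ($m = \frac{19320}{9898} + \frac{9600}{-23963} = 19320 \cdot \frac{1}{9898} + 9600 \left(- \frac{1}{23963}\right) = \frac{1380}{707} - \frac{9600}{23963} = \frac{26281740}{16941841} \approx 1.5513$)
$w = \frac{929}{6959}$ ($w = - \frac{929}{-6959} = \left(-929\right) \left(- \frac{1}{6959}\right) = \frac{929}{6959} \approx 0.1335$)
$\sqrt{w + m} = \sqrt{\frac{929}{6959} + \frac{26281740}{16941841}} = \sqrt{\frac{198633598949}{117898271519}} = \frac{\sqrt{23418557981685355033531}}{117898271519}$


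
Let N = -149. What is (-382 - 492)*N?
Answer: 130226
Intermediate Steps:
(-382 - 492)*N = (-382 - 492)*(-149) = -874*(-149) = 130226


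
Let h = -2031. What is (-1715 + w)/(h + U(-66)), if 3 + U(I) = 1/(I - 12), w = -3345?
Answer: 35880/14423 ≈ 2.4877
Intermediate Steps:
U(I) = -3 + 1/(-12 + I) (U(I) = -3 + 1/(I - 12) = -3 + 1/(-12 + I))
(-1715 + w)/(h + U(-66)) = (-1715 - 3345)/(-2031 + (37 - 3*(-66))/(-12 - 66)) = -5060/(-2031 + (37 + 198)/(-78)) = -5060/(-2031 - 1/78*235) = -5060/(-2031 - 235/78) = -5060/(-158653/78) = -5060*(-78/158653) = 35880/14423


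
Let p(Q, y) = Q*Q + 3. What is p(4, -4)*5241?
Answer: 99579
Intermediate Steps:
p(Q, y) = 3 + Q² (p(Q, y) = Q² + 3 = 3 + Q²)
p(4, -4)*5241 = (3 + 4²)*5241 = (3 + 16)*5241 = 19*5241 = 99579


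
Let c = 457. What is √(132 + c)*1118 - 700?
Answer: -700 + 1118*√589 ≈ 26433.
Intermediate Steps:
√(132 + c)*1118 - 700 = √(132 + 457)*1118 - 700 = √589*1118 - 700 = 1118*√589 - 700 = -700 + 1118*√589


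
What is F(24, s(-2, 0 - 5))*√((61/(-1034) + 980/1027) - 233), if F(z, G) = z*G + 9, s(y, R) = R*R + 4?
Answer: 15*I*√261737535651878/22594 ≈ 10741.0*I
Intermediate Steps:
s(y, R) = 4 + R² (s(y, R) = R² + 4 = 4 + R²)
F(z, G) = 9 + G*z (F(z, G) = G*z + 9 = 9 + G*z)
F(24, s(-2, 0 - 5))*√((61/(-1034) + 980/1027) - 233) = (9 + (4 + (0 - 5)²)*24)*√((61/(-1034) + 980/1027) - 233) = (9 + (4 + (-5)²)*24)*√((61*(-1/1034) + 980*(1/1027)) - 233) = (9 + (4 + 25)*24)*√((-61/1034 + 980/1027) - 233) = (9 + 29*24)*√(950673/1061918 - 233) = (9 + 696)*√(-246476221/1061918) = 705*(I*√261737535651878/1061918) = 15*I*√261737535651878/22594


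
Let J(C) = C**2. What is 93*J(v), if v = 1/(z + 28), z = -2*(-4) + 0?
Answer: 31/432 ≈ 0.071759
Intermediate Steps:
z = 8 (z = 8 + 0 = 8)
v = 1/36 (v = 1/(8 + 28) = 1/36 ≈ 0.027778)
93*J(v) = 93*(1/36)**2 = 93*(1/1296) = 31/432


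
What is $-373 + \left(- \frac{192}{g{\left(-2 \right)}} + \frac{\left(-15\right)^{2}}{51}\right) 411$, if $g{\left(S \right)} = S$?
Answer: $\frac{695236}{17} \approx 40896.0$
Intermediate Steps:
$-373 + \left(- \frac{192}{g{\left(-2 \right)}} + \frac{\left(-15\right)^{2}}{51}\right) 411 = -373 + \left(- \frac{192}{-2} + \frac{\left(-15\right)^{2}}{51}\right) 411 = -373 + \left(\left(-192\right) \left(- \frac{1}{2}\right) + 225 \cdot \frac{1}{51}\right) 411 = -373 + \left(96 + \frac{75}{17}\right) 411 = -373 + \frac{1707}{17} \cdot 411 = -373 + \frac{701577}{17} = \frac{695236}{17}$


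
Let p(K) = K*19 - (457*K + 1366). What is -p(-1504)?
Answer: -657386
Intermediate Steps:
p(K) = -1366 - 438*K (p(K) = 19*K - (1366 + 457*K) = 19*K + (-1366 - 457*K) = -1366 - 438*K)
-p(-1504) = -(-1366 - 438*(-1504)) = -(-1366 + 658752) = -1*657386 = -657386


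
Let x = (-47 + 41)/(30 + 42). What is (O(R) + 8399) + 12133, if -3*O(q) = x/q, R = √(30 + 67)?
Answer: 20532 + √97/3492 ≈ 20532.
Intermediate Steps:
x = -1/12 (x = -6/72 = -6*1/72 = -1/12 ≈ -0.083333)
R = √97 ≈ 9.8489
O(q) = 1/(36*q) (O(q) = -(-1)/(36*q) = 1/(36*q))
(O(R) + 8399) + 12133 = (1/(36*(√97)) + 8399) + 12133 = ((√97/97)/36 + 8399) + 12133 = (√97/3492 + 8399) + 12133 = (8399 + √97/3492) + 12133 = 20532 + √97/3492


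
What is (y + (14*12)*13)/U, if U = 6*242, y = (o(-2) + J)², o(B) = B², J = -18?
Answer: 595/363 ≈ 1.6391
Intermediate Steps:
y = 196 (y = ((-2)² - 18)² = (4 - 18)² = (-14)² = 196)
U = 1452
(y + (14*12)*13)/U = (196 + (14*12)*13)/1452 = (196 + 168*13)*(1/1452) = (196 + 2184)*(1/1452) = 2380*(1/1452) = 595/363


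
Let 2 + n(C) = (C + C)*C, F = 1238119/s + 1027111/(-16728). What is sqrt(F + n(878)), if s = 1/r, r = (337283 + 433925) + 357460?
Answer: sqrt(97759084946636549766)/8364 ≈ 1.1821e+6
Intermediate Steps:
r = 1128668 (r = 771208 + 357460 = 1128668)
s = 1/1128668 ≈ 8.8600e-7
F = 23376130341963065/16728 (F = 1238119/(1/1128668) + 1027111/(-16728) = 1238119*1128668 + 1027111*(-1/16728) = 1397425295492 - 1027111/16728 = 23376130341963065/16728 ≈ 1.3974e+12)
n(C) = -2 + 2*C**2 (n(C) = -2 + (C + C)*C = -2 + (2*C)*C = -2 + 2*C**2)
sqrt(F + n(878)) = sqrt(23376130341963065/16728 + (-2 + 2*878**2)) = sqrt(23376130341963065/16728 + (-2 + 2*770884)) = sqrt(23376130341963065/16728 + (-2 + 1541768)) = sqrt(23376130341963065/16728 + 1541766) = sqrt(23376156132624713/16728) = sqrt(97759084946636549766)/8364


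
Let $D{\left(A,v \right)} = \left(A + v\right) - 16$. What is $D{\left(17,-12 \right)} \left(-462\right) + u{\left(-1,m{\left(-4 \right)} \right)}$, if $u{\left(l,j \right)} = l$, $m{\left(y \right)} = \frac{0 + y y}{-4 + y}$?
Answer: $5081$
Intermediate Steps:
$m{\left(y \right)} = \frac{y^{2}}{-4 + y}$ ($m{\left(y \right)} = \frac{0 + y^{2}}{-4 + y} = \frac{y^{2}}{-4 + y}$)
$D{\left(A,v \right)} = -16 + A + v$
$D{\left(17,-12 \right)} \left(-462\right) + u{\left(-1,m{\left(-4 \right)} \right)} = \left(-16 + 17 - 12\right) \left(-462\right) - 1 = \left(-11\right) \left(-462\right) - 1 = 5082 - 1 = 5081$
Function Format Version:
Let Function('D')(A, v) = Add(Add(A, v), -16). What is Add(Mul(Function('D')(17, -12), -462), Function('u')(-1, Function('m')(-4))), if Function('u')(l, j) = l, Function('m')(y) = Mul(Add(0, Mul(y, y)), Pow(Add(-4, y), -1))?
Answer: 5081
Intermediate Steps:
Function('m')(y) = Mul(Pow(y, 2), Pow(Add(-4, y), -1)) (Function('m')(y) = Mul(Add(0, Pow(y, 2)), Pow(Add(-4, y), -1)) = Mul(Pow(y, 2), Pow(Add(-4, y), -1)))
Function('D')(A, v) = Add(-16, A, v)
Add(Mul(Function('D')(17, -12), -462), Function('u')(-1, Function('m')(-4))) = Add(Mul(Add(-16, 17, -12), -462), -1) = Add(Mul(-11, -462), -1) = Add(5082, -1) = 5081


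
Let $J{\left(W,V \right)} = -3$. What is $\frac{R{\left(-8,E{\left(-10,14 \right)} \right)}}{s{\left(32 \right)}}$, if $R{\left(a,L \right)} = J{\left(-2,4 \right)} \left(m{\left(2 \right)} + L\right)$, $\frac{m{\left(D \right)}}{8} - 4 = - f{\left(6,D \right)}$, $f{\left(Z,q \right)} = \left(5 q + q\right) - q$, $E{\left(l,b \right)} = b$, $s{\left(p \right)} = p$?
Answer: $\frac{51}{16} \approx 3.1875$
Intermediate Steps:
$f{\left(Z,q \right)} = 5 q$ ($f{\left(Z,q \right)} = 6 q - q = 5 q$)
$m{\left(D \right)} = 32 - 40 D$ ($m{\left(D \right)} = 32 + 8 \left(- 5 D\right) = 32 - 40 D$)
$R{\left(a,L \right)} = 144 - 3 L$ ($R{\left(a,L \right)} = - 3 \left(\left(32 - 80\right) + L\right) = - 3 \left(-48 + L\right) = 144 - 3 L$)
$\frac{R{\left(-8,E{\left(-10,14 \right)} \right)}}{s{\left(32 \right)}} = \frac{144 - 42}{32} = \left(144 - 42\right) \frac{1}{32} = 102 \cdot \frac{1}{32} = \frac{51}{16}$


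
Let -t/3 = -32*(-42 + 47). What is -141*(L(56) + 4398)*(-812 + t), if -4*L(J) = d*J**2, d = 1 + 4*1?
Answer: 22376136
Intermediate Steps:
t = 480 (t = -(-96)*(-42 + 47) = -(-96)*5 = -3*(-160) = 480)
d = 5 (d = 1 + 4 = 5)
L(J) = -5*J**2/4
-141*(L(56) + 4398)*(-812 + t) = -141*(-5/4*56**2 + 4398)*(-812 + 480) = -141*(-5/4*3136 + 4398)*(-332) = -141*(-3920 + 4398)*(-332) = -67398*(-332) = -141*(-158696) = 22376136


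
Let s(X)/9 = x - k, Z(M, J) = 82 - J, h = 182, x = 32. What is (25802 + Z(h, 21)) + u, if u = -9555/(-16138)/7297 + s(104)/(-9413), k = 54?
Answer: 28668262370963577/1108465335218 ≈ 25863.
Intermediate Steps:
s(X) = -198 (s(X) = 9*(32 - 1*54) = 9*(32 - 54) = 9*(-22) = -198)
u = 23406220443/1108465335218 (u = -9555/(-16138)/7297 - 198/(-9413) = -9555*(-1/16138)*(1/7297) - 198*(-1/9413) = (9555/16138)*(1/7297) + 198/9413 = 9555/117758986 + 198/9413 = 23406220443/1108465335218 ≈ 0.021116)
(25802 + Z(h, 21)) + u = (25802 + (82 - 1*21)) + 23406220443/1108465335218 = (25802 + (82 - 21)) + 23406220443/1108465335218 = (25802 + 61) + 23406220443/1108465335218 = 25863 + 23406220443/1108465335218 = 28668262370963577/1108465335218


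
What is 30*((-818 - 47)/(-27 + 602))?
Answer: -1038/23 ≈ -45.130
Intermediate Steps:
30*((-818 - 47)/(-27 + 602)) = 30*(-865/575) = 30*(-865*1/575) = 30*(-173/115) = -1038/23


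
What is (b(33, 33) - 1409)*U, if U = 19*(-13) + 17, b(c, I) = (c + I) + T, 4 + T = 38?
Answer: 301070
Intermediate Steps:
T = 34 (T = -4 + 38 = 34)
b(c, I) = 34 + I + c (b(c, I) = (c + I) + 34 = (I + c) + 34 = 34 + I + c)
U = -230 (U = -247 + 17 = -230)
(b(33, 33) - 1409)*U = ((34 + 33 + 33) - 1409)*(-230) = (100 - 1409)*(-230) = -1309*(-230) = 301070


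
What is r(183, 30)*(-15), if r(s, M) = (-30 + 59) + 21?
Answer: -750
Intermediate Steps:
r(s, M) = 50 (r(s, M) = 29 + 21 = 50)
r(183, 30)*(-15) = 50*(-15) = -750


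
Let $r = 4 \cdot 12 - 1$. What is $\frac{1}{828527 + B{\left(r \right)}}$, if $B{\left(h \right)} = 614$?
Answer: $\frac{1}{829141} \approx 1.2061 \cdot 10^{-6}$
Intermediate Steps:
$r = 47$ ($r = 48 - 1 = 47$)
$\frac{1}{828527 + B{\left(r \right)}} = \frac{1}{828527 + 614} = \frac{1}{829141}$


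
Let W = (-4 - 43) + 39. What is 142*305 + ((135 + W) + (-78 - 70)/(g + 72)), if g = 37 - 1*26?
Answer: 3605123/83 ≈ 43435.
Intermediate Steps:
g = 11 (g = 37 - 26 = 11)
W = -8 (W = -47 + 39 = -8)
142*305 + ((135 + W) + (-78 - 70)/(g + 72)) = 142*305 + ((135 - 8) + (-78 - 70)/(11 + 72)) = 43310 + (127 - 148/83) = 43310 + 10393/83 = 3605123/83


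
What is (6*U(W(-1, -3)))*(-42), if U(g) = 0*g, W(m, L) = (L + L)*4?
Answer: 0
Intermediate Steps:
W(m, L) = 8*L (W(m, L) = (2*L)*4 = 8*L)
U(g) = 0
(6*U(W(-1, -3)))*(-42) = (6*0)*(-42) = 0*(-42) = 0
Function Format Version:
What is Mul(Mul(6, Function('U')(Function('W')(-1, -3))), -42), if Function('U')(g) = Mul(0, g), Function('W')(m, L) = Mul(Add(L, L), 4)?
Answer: 0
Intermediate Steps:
Function('W')(m, L) = Mul(8, L) (Function('W')(m, L) = Mul(Mul(2, L), 4) = Mul(8, L))
Function('U')(g) = 0
Mul(Mul(6, Function('U')(Function('W')(-1, -3))), -42) = Mul(Mul(6, 0), -42) = Mul(0, -42) = 0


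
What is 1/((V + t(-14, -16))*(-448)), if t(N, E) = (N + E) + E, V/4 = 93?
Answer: -1/146048 ≈ -6.8471e-6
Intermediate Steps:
V = 372 (V = 4*93 = 372)
t(N, E) = N + 2*E (t(N, E) = (E + N) + E = N + 2*E)
1/((V + t(-14, -16))*(-448)) = 1/((372 + (-14 + 2*(-16)))*(-448)) = 1/((372 + (-14 - 32))*(-448)) = 1/((372 - 46)*(-448)) = 1/(326*(-448)) = 1/(-146048) = -1/146048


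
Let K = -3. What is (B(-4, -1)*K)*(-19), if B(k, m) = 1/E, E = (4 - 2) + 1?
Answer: 19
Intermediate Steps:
E = 3 (E = 2 + 1 = 3)
B(k, m) = 1/3
(B(-4, -1)*K)*(-19) = ((1/3)*(-3))*(-19) = -1*(-19) = 19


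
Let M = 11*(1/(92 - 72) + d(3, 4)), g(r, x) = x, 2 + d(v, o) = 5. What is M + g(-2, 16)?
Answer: 991/20 ≈ 49.550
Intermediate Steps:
d(v, o) = 3 (d(v, o) = -2 + 5 = 3)
M = 671/20 (M = 11*(1/(92 - 72) + 3) = 11*(1/20 + 3) = 11*(61/20) = 671/20 ≈ 33.550)
M + g(-2, 16) = 671/20 + 16 = 991/20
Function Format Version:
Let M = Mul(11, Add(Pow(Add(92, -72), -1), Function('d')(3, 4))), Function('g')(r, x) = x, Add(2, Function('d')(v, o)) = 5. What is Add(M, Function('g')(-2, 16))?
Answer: Rational(991, 20) ≈ 49.550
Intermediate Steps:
Function('d')(v, o) = 3 (Function('d')(v, o) = Add(-2, 5) = 3)
M = Rational(671, 20) (M = Mul(11, Add(Pow(Add(92, -72), -1), 3)) = Mul(11, Add(Pow(20, -1), 3)) = Mul(11, Add(Rational(1, 20), 3)) = Mul(11, Rational(61, 20)) = Rational(671, 20) ≈ 33.550)
Add(M, Function('g')(-2, 16)) = Add(Rational(671, 20), 16) = Rational(991, 20)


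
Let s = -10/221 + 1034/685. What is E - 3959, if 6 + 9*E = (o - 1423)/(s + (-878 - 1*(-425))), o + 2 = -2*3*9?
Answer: -811923214534/205067223 ≈ -3959.3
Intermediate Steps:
o = -56 (o = -2 - 2*3*9 = -2 - 6*9 = -2 - 54 = -56)
s = 221664/151385 (s = -10*1/221 + 1034*(1/685) = -10/221 + 1034/685 = 221664/151385 ≈ 1.4642)
E = -62078677/205067223 (E = -⅔ + ((-56 - 1423)/(221664/151385 + (-878 - 1*(-425))))/9 = -⅔ + (-1479/(221664/151385 + (-878 + 425)))/9 = -⅔ + (-1479/(221664/151385 - 453))/9 = -⅔ + (-1479/(-68355741/151385))/9 = -⅔ + (-1479*(-151385/68355741))/9 = -⅔ + (⅑)*(74632805/22785247) = -⅔ + 74632805/205067223 = -62078677/205067223 ≈ -0.30272)
E - 3959 = -62078677/205067223 - 3959 = -811923214534/205067223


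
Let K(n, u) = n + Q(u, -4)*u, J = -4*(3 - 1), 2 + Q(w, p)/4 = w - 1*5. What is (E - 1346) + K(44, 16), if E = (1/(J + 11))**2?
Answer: -6533/9 ≈ -725.89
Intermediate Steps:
Q(w, p) = -28 + 4*w (Q(w, p) = -8 + 4*(w - 1*5) = -8 + 4*(w - 5) = -8 + 4*(-5 + w) = -8 + (-20 + 4*w) = -28 + 4*w)
J = -8 (J = -4*2 = -8)
K(n, u) = n + u*(-28 + 4*u) (K(n, u) = n + (-28 + 4*u)*u = n + u*(-28 + 4*u))
E = 1/9 (E = (1/(-8 + 11))**2 = (1/3)**2 = 1/9 ≈ 0.11111)
(E - 1346) + K(44, 16) = (1/9 - 1346) + (44 + 4*16*(-7 + 16)) = -12113/9 + (44 + 4*16*9) = -12113/9 + (44 + 576) = -12113/9 + 620 = -6533/9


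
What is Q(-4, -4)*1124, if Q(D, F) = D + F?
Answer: -8992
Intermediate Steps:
Q(-4, -4)*1124 = (-4 - 4)*1124 = -8*1124 = -8992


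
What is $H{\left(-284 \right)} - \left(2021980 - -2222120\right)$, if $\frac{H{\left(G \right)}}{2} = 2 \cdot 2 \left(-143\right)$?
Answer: $-4245244$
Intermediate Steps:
$H{\left(G \right)} = -1144$ ($H{\left(G \right)} = 2 \cdot 2 \cdot 2 \left(-143\right) = 2 \cdot 4 \left(-143\right) = 2 \left(-572\right) = -1144$)
$H{\left(-284 \right)} - \left(2021980 - -2222120\right) = -1144 - \left(2021980 - -2222120\right) = -1144 - \left(2021980 + 2222120\right) = -1144 - 4244100 = -4245244$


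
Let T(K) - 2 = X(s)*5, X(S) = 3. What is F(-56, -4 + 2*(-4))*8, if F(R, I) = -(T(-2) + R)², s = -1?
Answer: -12168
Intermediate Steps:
T(K) = 17 (T(K) = 2 + 3*5 = 2 + 15 = 17)
F(R, I) = -(17 + R)²
F(-56, -4 + 2*(-4))*8 = -(17 - 56)²*8 = -1*(-39)²*8 = -1*1521*8 = -1521*8 = -12168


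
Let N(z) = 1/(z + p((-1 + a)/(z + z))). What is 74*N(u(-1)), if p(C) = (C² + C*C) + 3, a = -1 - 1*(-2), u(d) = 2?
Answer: 74/5 ≈ 14.800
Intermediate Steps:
a = 1 (a = -1 + 2 = 1)
p(C) = 3 + 2*C² (p(C) = (C² + C²) + 3 = 2*C² + 3 = 3 + 2*C²)
N(z) = 1/(3 + z) (N(z) = 1/(z + (3 + 2*((-1 + 1)/(z + z))²)) = 1/(z + (3 + 2*(0/((2*z)))²)) = 1/(z + (3 + 2*(0*(1/(2*z)))²)) = 1/(z + (3 + 2*0²)) = 1/(z + (3 + 2*0)) = 1/(z + (3 + 0)) = 1/(z + 3) = 1/(3 + z))
74*N(u(-1)) = 74/(3 + 2) = 74/5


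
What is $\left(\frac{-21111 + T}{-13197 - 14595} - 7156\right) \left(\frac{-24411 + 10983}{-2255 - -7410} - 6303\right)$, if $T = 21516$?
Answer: $\frac{718296795789789}{15918640} \approx 4.5123 \cdot 10^{7}$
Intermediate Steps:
$\left(\frac{-21111 + T}{-13197 - 14595} - 7156\right) \left(\frac{-24411 + 10983}{-2255 - -7410} - 6303\right) = \left(\frac{-21111 + 21516}{-13197 - 14595} - 7156\right) \left(\frac{-24411 + 10983}{-2255 - -7410} - 6303\right) = \left(\frac{405}{-27792} - 7156\right) \left(- \frac{13428}{-2255 + \left(-3729 + 11139\right)} - 6303\right) = \left(405 \left(- \frac{1}{27792}\right) - 7156\right) \left(- \frac{13428}{-2255 + 7410} - 6303\right) = \left(- \frac{45}{3088} - 7156\right) \left(- \frac{13428}{5155} - 6303\right) = - \frac{22097773 \left(\left(-13428\right) \frac{1}{5155} - 6303\right)}{3088} = - \frac{22097773 \left(- \frac{13428}{5155} - 6303\right)}{3088} = \left(- \frac{22097773}{3088}\right) \left(- \frac{32505393}{5155}\right) = \frac{718296795789789}{15918640}$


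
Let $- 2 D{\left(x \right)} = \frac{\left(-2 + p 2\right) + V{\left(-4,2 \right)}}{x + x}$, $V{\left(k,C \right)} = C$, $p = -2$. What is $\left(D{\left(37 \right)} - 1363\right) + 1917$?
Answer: $\frac{20499}{37} \approx 554.03$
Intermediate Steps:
$D{\left(x \right)} = \frac{1}{x}$ ($D{\left(x \right)} = - \frac{\left(\left(-2 - 4\right) + 2\right) \frac{1}{x + x}}{2} = - \frac{\left(\left(-2 - 4\right) + 2\right) \frac{1}{2 x}}{2} = - \frac{\left(-6 + 2\right) \frac{1}{2 x}}{2} = - \frac{\left(-4\right) \frac{1}{2 x}}{2} = - \frac{\left(-2\right) \frac{1}{x}}{2} = \frac{1}{x}$)
$\left(D{\left(37 \right)} - 1363\right) + 1917 = \left(\frac{1}{37} - 1363\right) + 1917 = - \frac{50430}{37} + 1917 = \frac{20499}{37}$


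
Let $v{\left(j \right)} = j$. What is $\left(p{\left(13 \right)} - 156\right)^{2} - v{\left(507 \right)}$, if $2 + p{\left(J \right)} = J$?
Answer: $20518$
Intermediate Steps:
$p{\left(J \right)} = -2 + J$
$\left(p{\left(13 \right)} - 156\right)^{2} - v{\left(507 \right)} = \left(\left(-2 + 13\right) - 156\right)^{2} - 507 = \left(11 - 156\right)^{2} - 507 = \left(-145\right)^{2} - 507 = 21025 - 507 = 20518$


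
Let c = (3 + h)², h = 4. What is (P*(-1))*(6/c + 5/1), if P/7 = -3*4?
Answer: 3012/7 ≈ 430.29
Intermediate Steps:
c = 49 (c = (3 + 4)² = 7² = 49)
P = -84 (P = 7*(-3*4) = 7*(-12) = -84)
(P*(-1))*(6/c + 5/1) = (-84*(-1))*(6/49 + 5/1) = 84*(6*(1/49) + 5*1) = 84*(6/49 + 5) = 84*(251/49) = 3012/7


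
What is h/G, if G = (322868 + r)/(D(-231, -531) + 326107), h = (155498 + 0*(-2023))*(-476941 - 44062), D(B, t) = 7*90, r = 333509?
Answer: -26470573384396078/656377 ≈ -4.0328e+10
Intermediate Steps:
D(B, t) = 630
h = -81014924494 (h = (155498 + 0)*(-521003) = 155498*(-521003) = -81014924494)
G = 656377/326737 (G = (322868 + 333509)/(630 + 326107) = 656377/326737 ≈ 2.0089)
h/G = -81014924494/656377/326737 = -81014924494*326737/656377 = -26470573384396078/656377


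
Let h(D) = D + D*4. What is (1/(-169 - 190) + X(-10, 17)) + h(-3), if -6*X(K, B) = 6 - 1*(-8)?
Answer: -18671/1077 ≈ -17.336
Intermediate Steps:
X(K, B) = -7/3 (X(K, B) = -(6 - 1*(-8))/6 = -(6 + 8)/6 = -1/6*14 = -7/3)
h(D) = 5*D (h(D) = D + 4*D = 5*D)
(1/(-169 - 190) + X(-10, 17)) + h(-3) = (1/(-169 - 190) - 7/3) + 5*(-3) = (1/(-359) - 7/3) - 15 = (-1/359 - 7/3) - 15 = -2516/1077 - 15 = -18671/1077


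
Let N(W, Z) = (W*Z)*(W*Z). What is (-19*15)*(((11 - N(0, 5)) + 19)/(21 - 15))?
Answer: -1425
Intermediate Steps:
N(W, Z) = W²*Z²
(-19*15)*(((11 - N(0, 5)) + 19)/(21 - 15)) = (-19*15)*(((11 - 0²*5²) + 19)/(21 - 15)) = -285*((11 - 0*25) + 19)/6 = -285*((11 - 1*0) + 19)/6 = -285*((11 + 0) + 19)/6 = -285*(11 + 19)/6 = -8550/6 = -285*5 = -1425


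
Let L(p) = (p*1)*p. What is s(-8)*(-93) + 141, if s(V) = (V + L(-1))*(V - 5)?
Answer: -8322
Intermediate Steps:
L(p) = p² (L(p) = p*p = p²)
s(V) = (1 + V)*(-5 + V) (s(V) = (V + (-1)²)*(V - 5) = (V + 1)*(-5 + V) = (1 + V)*(-5 + V))
s(-8)*(-93) + 141 = (-5 + (-8)² - 4*(-8))*(-93) + 141 = (-5 + 64 + 32)*(-93) + 141 = 91*(-93) + 141 = -8463 + 141 = -8322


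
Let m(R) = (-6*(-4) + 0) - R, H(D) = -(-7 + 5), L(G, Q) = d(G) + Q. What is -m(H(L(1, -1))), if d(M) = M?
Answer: -22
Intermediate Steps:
L(G, Q) = G + Q
H(D) = 2 (H(D) = -1*(-2) = 2)
m(R) = 24 - R (m(R) = (24 + 0) - R = 24 - R)
-m(H(L(1, -1))) = -(24 - 1*2) = -(24 - 2) = -1*22 = -22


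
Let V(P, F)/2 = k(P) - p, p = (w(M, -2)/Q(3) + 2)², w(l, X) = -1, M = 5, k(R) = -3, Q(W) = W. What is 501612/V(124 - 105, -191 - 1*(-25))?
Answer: -1128627/26 ≈ -43409.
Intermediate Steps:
p = 25/9 (p = (-1/3 + 2)² = (-1*⅓ + 2)² = (-⅓ + 2)² = (5/3)² = 25/9 ≈ 2.7778)
V(P, F) = -104/9 (V(P, F) = 2*(-3 - 1*25/9) = 2*(-3 - 25/9) = 2*(-52/9) = -104/9)
501612/V(124 - 105, -191 - 1*(-25)) = 501612/(-104/9) = 501612*(-9/104) = -1128627/26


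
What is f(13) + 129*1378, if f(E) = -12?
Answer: 177750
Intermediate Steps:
f(13) + 129*1378 = -12 + 129*1378 = -12 + 177762 = 177750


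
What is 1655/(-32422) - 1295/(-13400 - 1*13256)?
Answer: -152085/61731488 ≈ -0.0024637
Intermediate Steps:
1655/(-32422) - 1295/(-13400 - 1*13256) = 1655*(-1/32422) - 1295/(-13400 - 13256) = -1655/32422 - 1295/(-26656) = -1655/32422 - 1295*(-1/26656) = -1655/32422 + 185/3808 = -152085/61731488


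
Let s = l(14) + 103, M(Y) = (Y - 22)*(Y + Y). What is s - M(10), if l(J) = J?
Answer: 357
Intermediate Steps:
M(Y) = 2*Y*(-22 + Y) (M(Y) = (-22 + Y)*(2*Y) = 2*Y*(-22 + Y))
s = 117 (s = 14 + 103 = 117)
s - M(10) = 117 - 2*10*(-22 + 10) = 117 - 2*10*(-12) = 117 - 1*(-240) = 117 + 240 = 357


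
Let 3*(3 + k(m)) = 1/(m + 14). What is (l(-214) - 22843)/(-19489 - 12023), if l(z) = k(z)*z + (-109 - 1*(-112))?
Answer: 6659293/9453600 ≈ 0.70442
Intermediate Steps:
k(m) = -3 + 1/(3*(14 + m)) (k(m) = -3 + 1/(3*(m + 14)) = -3 + 1/(3*(14 + m)))
l(z) = 3 + z*(-125 - 9*z)/(3*(14 + z)) (l(z) = ((-125 - 9*z)/(3*(14 + z)))*z + (-109 - 1*(-112)) = z*(-125 - 9*z)/(3*(14 + z)) + (-109 + 112) = z*(-125 - 9*z)/(3*(14 + z)) + 3 = 3 + z*(-125 - 9*z)/(3*(14 + z)))
(l(-214) - 22843)/(-19489 - 12023) = ((126 - 116*(-214) - 9*(-214)²)/(3*(14 - 214)) - 22843)/(-19489 - 12023) = ((⅓)*(126 + 24824 - 9*45796)/(-200) - 22843)/(-31512) = ((⅓)*(-1/200)*(126 + 24824 - 412164) - 22843)*(-1/31512) = ((⅓)*(-1/200)*(-387214) - 22843)*(-1/31512) = (193607/300 - 22843)*(-1/31512) = -6659293/300*(-1/31512) = 6659293/9453600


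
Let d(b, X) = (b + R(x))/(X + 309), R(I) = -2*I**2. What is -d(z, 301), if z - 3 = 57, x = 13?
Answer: 139/305 ≈ 0.45574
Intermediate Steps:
z = 60 (z = 3 + 57 = 60)
d(b, X) = (-338 + b)/(309 + X) (d(b, X) = (b - 2*13**2)/(X + 309) = (b - 2*169)/(309 + X) = (b - 338)/(309 + X) = (-338 + b)/(309 + X))
-d(z, 301) = -(-338 + 60)/(309 + 301) = -(-278)/610 = -1*(-139/305) = 139/305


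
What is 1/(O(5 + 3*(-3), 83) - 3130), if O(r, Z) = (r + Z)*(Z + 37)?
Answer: 1/6350 ≈ 0.00015748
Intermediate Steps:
O(r, Z) = (37 + Z)*(Z + r) (O(r, Z) = (Z + r)*(37 + Z) = (37 + Z)*(Z + r))
1/(O(5 + 3*(-3), 83) - 3130) = 1/((83**2 + 37*83 + 37*(5 + 3*(-3)) + 83*(5 + 3*(-3))) - 3130) = 1/((6889 + 3071 + 37*(5 - 9) + 83*(5 - 9)) - 3130) = 1/((6889 + 3071 + 37*(-4) + 83*(-4)) - 3130) = 1/((6889 + 3071 - 148 - 332) - 3130) = 1/(9480 - 3130) = 1/6350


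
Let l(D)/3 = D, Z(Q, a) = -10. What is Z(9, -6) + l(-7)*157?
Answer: -3307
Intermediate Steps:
l(D) = 3*D
Z(9, -6) + l(-7)*157 = -10 + (3*(-7))*157 = -10 - 21*157 = -10 - 3297 = -3307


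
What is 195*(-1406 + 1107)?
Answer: -58305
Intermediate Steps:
195*(-1406 + 1107) = 195*(-299) = -58305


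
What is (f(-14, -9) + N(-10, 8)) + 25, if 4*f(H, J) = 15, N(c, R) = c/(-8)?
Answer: 30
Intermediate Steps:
N(c, R) = -c/8 (N(c, R) = c*(-⅛) = -c/8)
f(H, J) = 15/4 (f(H, J) = (¼)*15 = 15/4)
(f(-14, -9) + N(-10, 8)) + 25 = (15/4 - ⅛*(-10)) + 25 = (15/4 + 5/4) + 25 = 5 + 25 = 30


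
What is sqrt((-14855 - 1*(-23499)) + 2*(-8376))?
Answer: 2*I*sqrt(2027) ≈ 90.044*I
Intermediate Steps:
sqrt((-14855 - 1*(-23499)) + 2*(-8376)) = sqrt((-14855 + 23499) - 16752) = sqrt(8644 - 16752) = sqrt(-8108) = 2*I*sqrt(2027)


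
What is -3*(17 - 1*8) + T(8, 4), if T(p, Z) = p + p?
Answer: -11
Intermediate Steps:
T(p, Z) = 2*p
-3*(17 - 1*8) + T(8, 4) = -3*(17 - 1*8) + 2*8 = -3*(17 - 8) + 16 = -3*9 + 16 = -27 + 16 = -11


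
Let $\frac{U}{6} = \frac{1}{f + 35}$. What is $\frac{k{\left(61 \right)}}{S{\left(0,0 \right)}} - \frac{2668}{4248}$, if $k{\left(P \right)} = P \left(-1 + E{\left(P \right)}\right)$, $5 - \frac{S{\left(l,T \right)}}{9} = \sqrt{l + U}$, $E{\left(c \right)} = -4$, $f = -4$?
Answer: $- \frac{6091373}{816678} - \frac{305 \sqrt{186}}{6921} \approx -8.0597$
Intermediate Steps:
$U = \frac{6}{31}$ ($U = \frac{6}{-4 + 35} = \frac{6}{31} \approx 0.19355$)
$S{\left(l,T \right)} = 45 - 9 \sqrt{\frac{6}{31} + l}$ ($S{\left(l,T \right)} = 45 - 9 \sqrt{l + \frac{6}{31}} = 45 - 9 \sqrt{\frac{6}{31} + l}$)
$k{\left(P \right)} = - 5 P$ ($k{\left(P \right)} = P \left(-1 - 4\right) = P \left(-5\right) = - 5 P$)
$\frac{k{\left(61 \right)}}{S{\left(0,0 \right)}} - \frac{2668}{4248} = \frac{\left(-5\right) 61}{45 - \frac{9 \sqrt{186 + 961 \cdot 0}}{31}} - \frac{2668}{4248} = - \frac{305}{45 - \frac{9 \sqrt{186 + 0}}{31}} - \frac{667}{1062} = - \frac{305}{45 - \frac{9 \sqrt{186}}{31}} - \frac{667}{1062} = - \frac{667}{1062} - \frac{305}{45 - \frac{9 \sqrt{186}}{31}}$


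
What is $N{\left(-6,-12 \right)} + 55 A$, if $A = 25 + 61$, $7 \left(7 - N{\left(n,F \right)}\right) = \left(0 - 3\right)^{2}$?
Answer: $\frac{33150}{7} \approx 4735.7$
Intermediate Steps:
$N{\left(n,F \right)} = \frac{40}{7}$ ($N{\left(n,F \right)} = 7 - \frac{\left(0 - 3\right)^{2}}{7} = 7 - \frac{\left(-3\right)^{2}}{7} = 7 - \frac{9}{7} = \frac{40}{7}$)
$A = 86$
$N{\left(-6,-12 \right)} + 55 A = \frac{40}{7} + 55 \cdot 86 = \frac{40}{7} + 4730 = \frac{33150}{7}$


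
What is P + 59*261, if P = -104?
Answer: 15295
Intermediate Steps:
P + 59*261 = -104 + 59*261 = -104 + 15399 = 15295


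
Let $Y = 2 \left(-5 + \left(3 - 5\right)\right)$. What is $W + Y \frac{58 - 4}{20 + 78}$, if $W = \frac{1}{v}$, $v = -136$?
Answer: $- \frac{7351}{952} \approx -7.7216$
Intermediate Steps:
$Y = -14$ ($Y = 2 \left(-5 + \left(3 - 5\right)\right) = 2 \left(-5 - 2\right) = 2 \left(-7\right) = -14$)
$W = - \frac{1}{136}$ ($W = \frac{1}{-136} = - \frac{1}{136} \approx -0.0073529$)
$W + Y \frac{58 - 4}{20 + 78} = - \frac{1}{136} - 14 \frac{58 - 4}{20 + 78} = - \frac{1}{136} - 14 \cdot \frac{54}{98} = - \frac{1}{136} - 14 \cdot 54 \cdot \frac{1}{98} = - \frac{1}{136} - \frac{54}{7} = - \frac{7351}{952}$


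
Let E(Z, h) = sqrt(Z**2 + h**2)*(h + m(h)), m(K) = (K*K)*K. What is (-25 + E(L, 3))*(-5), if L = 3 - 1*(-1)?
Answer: -625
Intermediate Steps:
m(K) = K**3 (m(K) = K**2*K = K**3)
L = 4 (L = 3 + 1 = 4)
E(Z, h) = sqrt(Z**2 + h**2)*(h + h**3)
(-25 + E(L, 3))*(-5) = (-25 + 3*sqrt(4**2 + 3**2)*(1 + 3**2))*(-5) = (-25 + 3*sqrt(16 + 9)*(1 + 9))*(-5) = (-25 + 3*sqrt(25)*10)*(-5) = (-25 + 3*5*10)*(-5) = (-25 + 150)*(-5) = 125*(-5) = -625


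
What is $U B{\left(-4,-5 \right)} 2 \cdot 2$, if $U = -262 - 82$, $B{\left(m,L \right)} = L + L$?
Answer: $13760$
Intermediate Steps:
$B{\left(m,L \right)} = 2 L$
$U = -344$ ($U = -262 - 82 = -344$)
$U B{\left(-4,-5 \right)} 2 \cdot 2 = - 344 \cdot 2 \left(-5\right) 2 \cdot 2 = - 344 \left(-10\right) 2 \cdot 2 = - 344 \left(\left(-20\right) 2\right) = \left(-344\right) \left(-40\right) = 13760$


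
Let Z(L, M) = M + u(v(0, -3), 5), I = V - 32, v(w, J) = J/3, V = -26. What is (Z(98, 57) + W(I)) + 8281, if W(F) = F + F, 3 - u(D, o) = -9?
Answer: 8234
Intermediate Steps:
v(w, J) = J/3 (v(w, J) = J*(⅓) = J/3)
u(D, o) = 12 (u(D, o) = 3 - 1*(-9) = 3 + 9 = 12)
I = -58 (I = -26 - 32 = -58)
W(F) = 2*F
Z(L, M) = 12 + M (Z(L, M) = M + 12 = 12 + M)
(Z(98, 57) + W(I)) + 8281 = ((12 + 57) + 2*(-58)) + 8281 = (69 - 116) + 8281 = -47 + 8281 = 8234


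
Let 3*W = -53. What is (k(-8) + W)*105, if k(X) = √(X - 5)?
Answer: -1855 + 105*I*√13 ≈ -1855.0 + 378.58*I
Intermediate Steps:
k(X) = √(-5 + X)
W = -53/3 (W = (⅓)*(-53) = -53/3 ≈ -17.667)
(k(-8) + W)*105 = (√(-5 - 8) - 53/3)*105 = (√(-13) - 53/3)*105 = (I*√13 - 53/3)*105 = (-53/3 + I*√13)*105 = -1855 + 105*I*√13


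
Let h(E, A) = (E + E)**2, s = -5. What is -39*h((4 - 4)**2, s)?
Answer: 0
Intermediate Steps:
h(E, A) = 4*E**2 (h(E, A) = (2*E)**2 = 4*E**2)
-39*h((4 - 4)**2, s) = -156*((4 - 4)**2)**2 = -156*(0**2)**2 = -156*0**2 = -156*0 = -39*0 = 0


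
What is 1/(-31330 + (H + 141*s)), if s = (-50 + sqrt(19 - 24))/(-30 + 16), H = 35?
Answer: -1207024/37166013161 + 1974*I*sqrt(5)/185830065805 ≈ -3.2477e-5 + 2.3753e-8*I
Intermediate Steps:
s = 25/7 - I*sqrt(5)/14 (s = (-50 + sqrt(-5))/(-14) = (-50 + I*sqrt(5))*(-1/14) = 25/7 - I*sqrt(5)/14 ≈ 3.5714 - 0.15972*I)
1/(-31330 + (H + 141*s)) = 1/(-31330 + (35 + 141*(25/7 - I*sqrt(5)/14))) = 1/(-31330 + (35 + (3525/7 - 141*I*sqrt(5)/14))) = 1/(-31330 + (3770/7 - 141*I*sqrt(5)/14)) = 1/(-215540/7 - 141*I*sqrt(5)/14)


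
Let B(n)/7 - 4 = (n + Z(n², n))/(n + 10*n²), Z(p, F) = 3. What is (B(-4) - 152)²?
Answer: 374461201/24336 ≈ 15387.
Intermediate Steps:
B(n) = 28 + 7*(3 + n)/(n + 10*n²) (B(n) = 28 + 7*((n + 3)/(n + 10*n²)) = 28 + 7*((3 + n)/(n + 10*n²)) = 28 + 7*(3 + n)/(n + 10*n²))
(B(-4) - 152)² = (7*(3 + 5*(-4) + 40*(-4)²)/(-4*(1 + 10*(-4))) - 152)² = (7*(-¼)*(3 - 20 + 40*16)/(1 - 40) - 152)² = (7*(-¼)*(3 - 20 + 640)/(-39) - 152)² = (7*(-¼)*(-1/39)*623 - 152)² = (4361/156 - 152)² = (-19351/156)² = 374461201/24336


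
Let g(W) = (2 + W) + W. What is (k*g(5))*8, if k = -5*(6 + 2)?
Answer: -3840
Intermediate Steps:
g(W) = 2 + 2*W
k = -40 (k = -5*8 = -40)
(k*g(5))*8 = -40*(2 + 2*5)*8 = -40*(2 + 10)*8 = -40*12*8 = -480*8 = -3840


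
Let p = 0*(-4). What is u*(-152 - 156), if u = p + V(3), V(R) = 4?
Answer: -1232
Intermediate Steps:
p = 0
u = 4 (u = 0 + 4 = 4)
u*(-152 - 156) = 4*(-152 - 156) = 4*(-308) = -1232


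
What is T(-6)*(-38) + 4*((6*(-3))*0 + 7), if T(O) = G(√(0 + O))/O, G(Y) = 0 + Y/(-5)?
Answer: 28 - 19*I*√6/15 ≈ 28.0 - 3.1027*I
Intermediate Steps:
G(Y) = -Y/5 (G(Y) = 0 + Y*(-⅕) = 0 - Y/5 = -Y/5)
T(O) = -1/(5*√O) (T(O) = (-√(0 + O)/5)/O = (-√O/5)/O = -1/(5*√O))
T(-6)*(-38) + 4*((6*(-3))*0 + 7) = -(-1)*I*√6/30*(-38) + 4*((6*(-3))*0 + 7) = -(-1)*I*√6/30*(-38) + 4*(-18*0 + 7) = (I*√6/30)*(-38) + 4*(0 + 7) = -19*I*√6/15 + 4*7 = -19*I*√6/15 + 28 = 28 - 19*I*√6/15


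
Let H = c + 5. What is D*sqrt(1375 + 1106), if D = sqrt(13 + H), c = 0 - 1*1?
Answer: sqrt(42177) ≈ 205.37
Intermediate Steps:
c = -1 (c = 0 - 1 = -1)
H = 4 (H = -1 + 5 = 4)
D = sqrt(17) (D = sqrt(13 + 4) = sqrt(17) ≈ 4.1231)
D*sqrt(1375 + 1106) = sqrt(17)*sqrt(1375 + 1106) = sqrt(17)*sqrt(2481) = sqrt(42177)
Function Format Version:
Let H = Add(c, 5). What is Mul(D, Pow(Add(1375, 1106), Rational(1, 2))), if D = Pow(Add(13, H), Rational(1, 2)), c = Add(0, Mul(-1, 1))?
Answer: Pow(42177, Rational(1, 2)) ≈ 205.37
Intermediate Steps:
c = -1 (c = Add(0, -1) = -1)
H = 4 (H = Add(-1, 5) = 4)
D = Pow(17, Rational(1, 2)) (D = Pow(Add(13, 4), Rational(1, 2)) = Pow(17, Rational(1, 2)) ≈ 4.1231)
Mul(D, Pow(Add(1375, 1106), Rational(1, 2))) = Mul(Pow(17, Rational(1, 2)), Pow(Add(1375, 1106), Rational(1, 2))) = Mul(Pow(17, Rational(1, 2)), Pow(2481, Rational(1, 2))) = Pow(42177, Rational(1, 2))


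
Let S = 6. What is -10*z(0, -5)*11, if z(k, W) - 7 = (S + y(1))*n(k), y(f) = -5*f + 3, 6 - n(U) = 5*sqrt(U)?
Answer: -3410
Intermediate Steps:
n(U) = 6 - 5*sqrt(U)
y(f) = 3 - 5*f
z(k, W) = 31 - 20*sqrt(k) (z(k, W) = 7 + (6 + (3 - 5*1))*(6 - 5*sqrt(k)) = 7 + (6 + (3 - 5))*(6 - 5*sqrt(k)) = 7 + (6 - 2)*(6 - 5*sqrt(k)) = 7 + 4*(6 - 5*sqrt(k)) = 7 + (24 - 20*sqrt(k)) = 31 - 20*sqrt(k))
-10*z(0, -5)*11 = -10*(31 - 20*sqrt(0))*11 = -10*(31 - 20*0)*11 = -10*(31 + 0)*11 = -10*31*11 = -310*11 = -3410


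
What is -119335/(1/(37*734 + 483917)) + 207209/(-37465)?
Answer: -2284957947665334/37465 ≈ -6.0989e+10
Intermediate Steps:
-119335/(1/(37*734 + 483917)) + 207209/(-37465) = -119335/(1/(27158 + 483917)) + 207209*(-1/37465) = -119335/(1/511075) - 207209/37465 = -119335/1/511075 - 207209/37465 = -119335*511075 - 207209/37465 = -60989135125 - 207209/37465 = -2284957947665334/37465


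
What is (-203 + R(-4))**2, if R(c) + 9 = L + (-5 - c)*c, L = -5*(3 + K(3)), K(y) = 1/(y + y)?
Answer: 1803649/36 ≈ 50101.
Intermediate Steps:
K(y) = 1/(2*y)
L = -95/6 (L = -5*(3 + (1/2)/3) = -5*(3 + (1/2)*(1/3)) = -5*(3 + 1/6) = -5*19/6 = -95/6 ≈ -15.833)
R(c) = -149/6 + c*(-5 - c) (R(c) = -9 + (-95/6 + (-5 - c)*c) = -9 + (-95/6 + c*(-5 - c)) = -149/6 + c*(-5 - c))
(-203 + R(-4))**2 = (-203 + (-149/6 - 1*(-4)**2 - 5*(-4)))**2 = (-203 + (-149/6 - 1*16 + 20))**2 = (-203 + (-149/6 - 16 + 20))**2 = (-203 - 125/6)**2 = (-1343/6)**2 = 1803649/36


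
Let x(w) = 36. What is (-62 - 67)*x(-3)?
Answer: -4644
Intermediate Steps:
(-62 - 67)*x(-3) = (-62 - 67)*36 = -129*36 = -4644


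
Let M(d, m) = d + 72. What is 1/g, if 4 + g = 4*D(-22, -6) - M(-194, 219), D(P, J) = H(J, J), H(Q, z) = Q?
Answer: 1/94 ≈ 0.010638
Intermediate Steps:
D(P, J) = J
M(d, m) = 72 + d
g = 94 (g = -4 + (4*(-6) - (72 - 194)) = -4 + (-24 - 1*(-122)) = -4 + (-24 + 122) = -4 + 98 = 94)
1/g = 1/94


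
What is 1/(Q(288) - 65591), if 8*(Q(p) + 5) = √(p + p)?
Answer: -1/65593 ≈ -1.5246e-5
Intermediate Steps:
Q(p) = -5 + √2*√p/8 (Q(p) = -5 + √(p + p)/8 = -5 + √(2*p)/8 = -5 + (√2*√p)/8 = -5 + √2*√p/8)
1/(Q(288) - 65591) = 1/((-5 + √2*√288/8) - 65591) = 1/((-5 + √2*(12*√2)/8) - 65591) = 1/((-5 + 3) - 65591) = 1/(-2 - 65591) = 1/(-65593) = -1/65593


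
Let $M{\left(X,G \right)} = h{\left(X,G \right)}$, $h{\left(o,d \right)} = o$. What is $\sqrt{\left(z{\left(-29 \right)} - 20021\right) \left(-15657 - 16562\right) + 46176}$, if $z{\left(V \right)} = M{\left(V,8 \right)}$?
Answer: $\sqrt{646037126} \approx 25417.0$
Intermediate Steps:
$M{\left(X,G \right)} = X$
$z{\left(V \right)} = V$
$\sqrt{\left(z{\left(-29 \right)} - 20021\right) \left(-15657 - 16562\right) + 46176} = \sqrt{\left(-29 - 20021\right) \left(-15657 - 16562\right) + 46176} = \sqrt{\left(-20050\right) \left(-32219\right) + 46176} = \sqrt{645990950 + 46176} = \sqrt{646037126}$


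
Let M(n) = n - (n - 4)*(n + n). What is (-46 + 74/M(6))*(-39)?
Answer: 5863/3 ≈ 1954.3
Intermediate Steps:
M(n) = n - 2*n*(-4 + n) (M(n) = n - (-4 + n)*2*n = n - 2*n*(-4 + n))
(-46 + 74/M(6))*(-39) = (-46 + 74/((6*(9 - 2*6))))*(-39) = (-46 + 74/((6*(9 - 12))))*(-39) = (-46 + 74/((6*(-3))))*(-39) = (-46 + 74/(-18))*(-39) = (-46 + 74*(-1/18))*(-39) = (-46 - 37/9)*(-39) = -451/9*(-39) = 5863/3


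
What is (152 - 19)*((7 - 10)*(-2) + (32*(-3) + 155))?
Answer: 8645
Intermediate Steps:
(152 - 19)*((7 - 10)*(-2) + (32*(-3) + 155)) = 133*(-3*(-2) + (-96 + 155)) = 133*(6 + 59) = 133*65 = 8645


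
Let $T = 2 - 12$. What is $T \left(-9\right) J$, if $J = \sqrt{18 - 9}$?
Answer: $270$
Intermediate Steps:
$T = -10$ ($T = 2 - 12 = -10$)
$J = 3$ ($J = \sqrt{9} = 3$)
$T \left(-9\right) J = \left(-10\right) \left(-9\right) 3 = 90 \cdot 3 = 270$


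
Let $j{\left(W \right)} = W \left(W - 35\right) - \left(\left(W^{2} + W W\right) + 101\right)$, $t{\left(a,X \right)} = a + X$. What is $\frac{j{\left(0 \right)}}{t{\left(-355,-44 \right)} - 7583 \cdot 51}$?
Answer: $\frac{101}{387132} \approx 0.00026089$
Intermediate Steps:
$t{\left(a,X \right)} = X + a$
$j{\left(W \right)} = -101 - 2 W^{2} + W \left(-35 + W\right)$ ($j{\left(W \right)} = W \left(-35 + W\right) - \left(\left(W^{2} + W^{2}\right) + 101\right) = W \left(-35 + W\right) - \left(2 W^{2} + 101\right) = W \left(-35 + W\right) - \left(101 + 2 W^{2}\right) = -101 - 2 W^{2} + W \left(-35 + W\right)$)
$\frac{j{\left(0 \right)}}{t{\left(-355,-44 \right)} - 7583 \cdot 51} = \frac{-101 - 0^{2} - 0}{\left(-44 - 355\right) - 7583 \cdot 51} = \frac{-101 - 0 + 0}{-399 - 386733} = \frac{-101 + 0 + 0}{-399 - 386733} = - \frac{101}{-387132} = \left(-101\right) \left(- \frac{1}{387132}\right) = \frac{101}{387132}$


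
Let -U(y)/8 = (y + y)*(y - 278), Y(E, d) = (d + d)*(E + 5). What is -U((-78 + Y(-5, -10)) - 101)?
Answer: 1308848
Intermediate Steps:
Y(E, d) = 2*d*(5 + E) (Y(E, d) = (2*d)*(5 + E) = 2*d*(5 + E))
U(y) = -16*y*(-278 + y) (U(y) = -8*(y + y)*(y - 278) = -8*2*y*(-278 + y) = -16*y*(-278 + y))
-U((-78 + Y(-5, -10)) - 101) = -16*((-78 + 2*(-10)*(5 - 5)) - 101)*(278 - ((-78 + 2*(-10)*(5 - 5)) - 101)) = -16*((-78 + 2*(-10)*0) - 101)*(278 - ((-78 + 2*(-10)*0) - 101)) = -16*((-78 + 0) - 101)*(278 - ((-78 + 0) - 101)) = -16*(-78 - 101)*(278 - (-78 - 101)) = -16*(-179)*(278 - 1*(-179)) = -16*(-179)*(278 + 179) = -16*(-179)*457 = -1*(-1308848) = 1308848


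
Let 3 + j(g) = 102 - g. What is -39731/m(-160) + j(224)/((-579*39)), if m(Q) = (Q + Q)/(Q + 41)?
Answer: -106762679609/7225920 ≈ -14775.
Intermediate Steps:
j(g) = 99 - g (j(g) = -3 + (102 - g) = 99 - g)
m(Q) = 2*Q/(41 + Q) (m(Q) = (2*Q)/(41 + Q) = 2*Q/(41 + Q))
-39731/m(-160) + j(224)/((-579*39)) = -39731/(2*(-160)/(41 - 160)) + (99 - 1*224)/((-579*39)) = -39731/(2*(-160)/(-119)) + (99 - 224)/(-22581) = -39731/(2*(-160)*(-1/119)) - 125*(-1/22581) = -39731/320/119 + 125/22581 = -39731*119/320 + 125/22581 = -4727989/320 + 125/22581 = -106762679609/7225920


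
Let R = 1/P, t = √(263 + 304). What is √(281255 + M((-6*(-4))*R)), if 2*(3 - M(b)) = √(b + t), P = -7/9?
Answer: √(55126568 - 42*I*√7*√(24 - 7*√7))/14 ≈ 530.34 - 0.0012512*I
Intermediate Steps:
t = 9*√7 (t = √567 = 9*√7 ≈ 23.812)
P = -7/9 (P = -7*⅑ = -7/9 ≈ -0.77778)
R = -9/7 (R = 1/(-7/9) = -9/7 ≈ -1.2857)
M(b) = 3 - √(b + 9*√7)/2
√(281255 + M((-6*(-4))*R)) = √(281255 + (3 - √(-6*(-4)*(-9/7) + 9*√7)/2)) = √(281255 + (3 - √(24*(-9/7) + 9*√7)/2)) = √(281255 + (3 - √(-216/7 + 9*√7)/2)) = √(281258 - √(-216/7 + 9*√7)/2)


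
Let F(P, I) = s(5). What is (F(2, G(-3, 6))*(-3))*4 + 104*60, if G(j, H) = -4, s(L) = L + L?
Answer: 6120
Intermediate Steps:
s(L) = 2*L
F(P, I) = 10 (F(P, I) = 2*5 = 10)
(F(2, G(-3, 6))*(-3))*4 + 104*60 = (10*(-3))*4 + 104*60 = -30*4 + 6240 = -120 + 6240 = 6120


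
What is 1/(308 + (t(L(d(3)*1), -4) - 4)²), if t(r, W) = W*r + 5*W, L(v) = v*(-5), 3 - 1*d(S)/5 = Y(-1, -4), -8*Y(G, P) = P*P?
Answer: 1/226884 ≈ 4.4075e-6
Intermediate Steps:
Y(G, P) = -P²/8 (Y(G, P) = -P*P/8 = -P²/8)
d(S) = 25 (d(S) = 15 - (-5)*(-4)²/8 = 15 - (-5)*16/8 = 15 - 5*(-2) = 15 + 10 = 25)
L(v) = -5*v
t(r, W) = 5*W + W*r
1/(308 + (t(L(d(3)*1), -4) - 4)²) = 1/(308 + (-4*(5 - 125) - 4)²) = 1/(308 + (-4*(-120) - 4)²) = 1/(308 + (480 - 4)²) = 1/(308 + 476²) = 1/(308 + 226576) = 1/226884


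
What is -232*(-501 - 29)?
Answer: 122960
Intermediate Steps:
-232*(-501 - 29) = -232*(-530) = 122960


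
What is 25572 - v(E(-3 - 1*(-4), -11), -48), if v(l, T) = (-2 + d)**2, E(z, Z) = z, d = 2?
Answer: 25572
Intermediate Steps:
v(l, T) = 0 (v(l, T) = (-2 + 2)**2 = 0**2 = 0)
25572 - v(E(-3 - 1*(-4), -11), -48) = 25572 - 1*0 = 25572 + 0 = 25572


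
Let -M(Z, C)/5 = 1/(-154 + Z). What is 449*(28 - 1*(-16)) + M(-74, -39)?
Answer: 4504373/228 ≈ 19756.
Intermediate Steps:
M(Z, C) = -5/(-154 + Z)
449*(28 - 1*(-16)) + M(-74, -39) = 449*(28 - 1*(-16)) - 5/(-154 - 74) = 449*(28 + 16) - 5/(-228) = 449*44 - 5*(-1/228) = 19756 + 5/228 = 4504373/228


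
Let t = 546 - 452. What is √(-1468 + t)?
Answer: I*√1374 ≈ 37.068*I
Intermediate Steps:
t = 94
√(-1468 + t) = √(-1468 + 94) = √(-1374) = I*√1374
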